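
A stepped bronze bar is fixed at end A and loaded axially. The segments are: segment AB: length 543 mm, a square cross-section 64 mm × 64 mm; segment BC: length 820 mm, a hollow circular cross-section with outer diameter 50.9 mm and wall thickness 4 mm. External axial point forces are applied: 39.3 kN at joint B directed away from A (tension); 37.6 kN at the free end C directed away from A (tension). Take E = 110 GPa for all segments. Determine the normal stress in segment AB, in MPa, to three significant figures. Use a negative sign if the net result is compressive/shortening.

Internal axial forces (sectioning from the free end, tension +): N_BC = 37.6 kN, N_AB = 76.9 kN.
A_AB = 4096 mm².
σ_AB = N_AB/A_AB = 76900/4096 = 18.77 MPa.

18.8 MPa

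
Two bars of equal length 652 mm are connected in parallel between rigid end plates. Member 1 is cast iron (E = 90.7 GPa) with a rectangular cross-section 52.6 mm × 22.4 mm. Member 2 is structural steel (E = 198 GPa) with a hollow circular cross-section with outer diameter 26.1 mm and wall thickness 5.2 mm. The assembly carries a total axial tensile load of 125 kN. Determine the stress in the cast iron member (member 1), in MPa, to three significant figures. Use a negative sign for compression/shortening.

65.0 MPa

A_1 = 1178 mm².
A_2 = 341.4 mm².
Equal strain + equilibrium ⇒ each member carries load in proportion to AE: A₁E₁ = 106900000 N, A₂E₂ = 67600000 N, ΣAE = 174500000 N.
σ₁ = P·E₁/ΣAE = 125000·90700/174500000 = 64.98 MPa.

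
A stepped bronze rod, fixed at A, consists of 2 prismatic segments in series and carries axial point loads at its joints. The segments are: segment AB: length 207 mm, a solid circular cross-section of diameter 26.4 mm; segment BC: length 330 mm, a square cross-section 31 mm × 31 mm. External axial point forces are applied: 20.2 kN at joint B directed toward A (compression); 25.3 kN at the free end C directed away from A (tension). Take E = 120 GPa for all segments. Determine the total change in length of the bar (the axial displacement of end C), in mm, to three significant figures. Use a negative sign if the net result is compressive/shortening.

Internal axial forces (sectioning from the free end, tension +): N_BC = 25.3 kN, N_AB = 5.1 kN.
A_AB = 547.4 mm².
A_BC = 961 mm².
δ_AB = 5100·207/(547.4·120000) = 0.01607 mm
δ_BC = 25300·330/(961·120000) = 0.0724 mm
δ = Σδ_i = 0.08847 mm.

0.0885 mm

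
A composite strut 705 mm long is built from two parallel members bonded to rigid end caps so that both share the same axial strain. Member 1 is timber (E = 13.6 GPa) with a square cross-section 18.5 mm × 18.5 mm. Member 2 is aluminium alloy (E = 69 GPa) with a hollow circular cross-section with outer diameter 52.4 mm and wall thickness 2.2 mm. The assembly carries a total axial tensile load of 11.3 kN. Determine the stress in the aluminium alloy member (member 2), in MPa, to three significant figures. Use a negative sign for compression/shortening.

27.3 MPa

A_1 = 342.2 mm².
A_2 = 347 mm².
Equal strain + equilibrium ⇒ each member carries load in proportion to AE: A₁E₁ = 4655000 N, A₂E₂ = 23940000 N, ΣAE = 28590000 N.
σ₂ = P·E₂/ΣAE = 11300·69000/28590000 = 27.27 MPa.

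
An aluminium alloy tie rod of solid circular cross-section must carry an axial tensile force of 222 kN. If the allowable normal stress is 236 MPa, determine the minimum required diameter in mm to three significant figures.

Required area A ≥ P/σ_allow = 222000/236 = 940.7 mm².
For a solid circular section, d ≥ √(4A/π) = 34.61 mm.

34.6 mm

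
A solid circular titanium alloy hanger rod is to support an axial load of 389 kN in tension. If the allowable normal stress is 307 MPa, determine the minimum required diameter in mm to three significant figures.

40.2 mm

Required area A ≥ P/σ_allow = 389000/307 = 1267 mm².
For a solid circular section, d ≥ √(4A/π) = 40.17 mm.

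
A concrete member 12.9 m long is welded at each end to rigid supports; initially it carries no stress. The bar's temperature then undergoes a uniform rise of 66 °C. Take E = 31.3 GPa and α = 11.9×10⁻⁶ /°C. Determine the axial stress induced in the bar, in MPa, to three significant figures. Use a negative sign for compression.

-24.6 MPa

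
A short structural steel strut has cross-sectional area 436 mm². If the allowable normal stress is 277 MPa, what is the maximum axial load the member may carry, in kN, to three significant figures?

121 kN

P_max = σ_allow · A = 277 · 436 = 120800 N = 120.8 kN.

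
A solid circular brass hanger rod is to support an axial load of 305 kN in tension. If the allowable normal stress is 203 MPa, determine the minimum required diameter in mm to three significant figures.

43.7 mm

Required area A ≥ P/σ_allow = 305000/203 = 1502 mm².
For a solid circular section, d ≥ √(4A/π) = 43.74 mm.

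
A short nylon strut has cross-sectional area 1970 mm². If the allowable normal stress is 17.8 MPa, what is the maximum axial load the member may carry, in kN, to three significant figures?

35.1 kN

P_max = σ_allow · A = 17.8 · 1970 = 35070 N = 35.07 kN.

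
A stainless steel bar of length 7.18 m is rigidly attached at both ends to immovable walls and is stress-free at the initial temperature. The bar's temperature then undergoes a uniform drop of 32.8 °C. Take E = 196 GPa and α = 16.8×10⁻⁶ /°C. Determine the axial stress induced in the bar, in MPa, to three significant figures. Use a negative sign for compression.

Free thermal expansion αLΔT = 16.8e-6 · 7180 · -32.8 = -3.956 mm.
The walls impose strain ε = −(-3.956)/7180 = 5.5104e-04; σ = Eε = 196000 · 5.5104e-04 = 108 MPa.

108 MPa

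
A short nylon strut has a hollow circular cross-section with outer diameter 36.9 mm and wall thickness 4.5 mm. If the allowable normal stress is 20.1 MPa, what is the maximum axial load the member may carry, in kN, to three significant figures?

9.21 kN

A = 458 mm².
P_max = σ_allow · A = 20.1 · 458 = 9207 N = 9.207 kN.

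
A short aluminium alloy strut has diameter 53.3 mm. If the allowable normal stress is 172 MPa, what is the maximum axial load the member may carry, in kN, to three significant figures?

A = 2231 mm².
P_max = σ_allow · A = 172 · 2231 = 383800 N = 383.8 kN.

384 kN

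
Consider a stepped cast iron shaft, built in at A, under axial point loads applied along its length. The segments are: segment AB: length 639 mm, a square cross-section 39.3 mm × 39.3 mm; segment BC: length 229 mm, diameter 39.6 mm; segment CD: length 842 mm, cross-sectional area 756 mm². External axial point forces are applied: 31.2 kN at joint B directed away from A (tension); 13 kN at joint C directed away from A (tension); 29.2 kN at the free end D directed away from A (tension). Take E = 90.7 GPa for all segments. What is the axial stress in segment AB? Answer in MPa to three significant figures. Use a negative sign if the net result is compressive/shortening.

47.5 MPa

Internal axial forces (sectioning from the free end, tension +): N_CD = 29.2 kN, N_BC = 42.2 kN, N_AB = 73.4 kN.
A_AB = 1544 mm².
σ_AB = N_AB/A_AB = 73400/1544 = 47.52 MPa.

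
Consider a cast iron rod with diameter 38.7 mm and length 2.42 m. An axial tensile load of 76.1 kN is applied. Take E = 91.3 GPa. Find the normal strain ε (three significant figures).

A = 1176 mm².
σ = N/A = 64.7 MPa; ε = σ/E = 64.7/91300 = 7.086e-04.

7.09e-04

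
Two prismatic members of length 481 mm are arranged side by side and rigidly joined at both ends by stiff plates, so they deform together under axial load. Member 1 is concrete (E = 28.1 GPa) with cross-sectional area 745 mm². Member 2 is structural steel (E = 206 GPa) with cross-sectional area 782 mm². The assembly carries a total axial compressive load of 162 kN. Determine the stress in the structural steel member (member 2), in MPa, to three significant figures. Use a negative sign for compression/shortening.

Equal strain + equilibrium ⇒ each member carries load in proportion to AE: A₁E₁ = 20930000 N, A₂E₂ = 161100000 N, ΣAE = 182000000 N.
σ₂ = P·E₂/ΣAE = -162000·206000/182000000 = -183.3 MPa.

-183 MPa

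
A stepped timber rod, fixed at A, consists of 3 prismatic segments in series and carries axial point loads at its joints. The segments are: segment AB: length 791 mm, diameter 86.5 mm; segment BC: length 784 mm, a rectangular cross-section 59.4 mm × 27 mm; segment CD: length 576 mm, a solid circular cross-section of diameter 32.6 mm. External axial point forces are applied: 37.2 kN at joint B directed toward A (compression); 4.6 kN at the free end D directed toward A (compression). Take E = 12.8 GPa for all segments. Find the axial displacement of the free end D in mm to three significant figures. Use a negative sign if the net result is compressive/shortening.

-0.863 mm

Internal axial forces (sectioning from the free end, tension +): N_CD = -4.6 kN, N_BC = -4.6 kN, N_AB = -41.8 kN.
A_AB = 5877 mm².
A_BC = 1604 mm².
A_CD = 834.7 mm².
δ_AB = -41800·791/(5877·12800) = -0.4396 mm
δ_BC = -4600·784/(1604·12800) = -0.1757 mm
δ_CD = -4600·576/(834.7·12800) = -0.248 mm
δ = Σδ_i = -0.8632 mm.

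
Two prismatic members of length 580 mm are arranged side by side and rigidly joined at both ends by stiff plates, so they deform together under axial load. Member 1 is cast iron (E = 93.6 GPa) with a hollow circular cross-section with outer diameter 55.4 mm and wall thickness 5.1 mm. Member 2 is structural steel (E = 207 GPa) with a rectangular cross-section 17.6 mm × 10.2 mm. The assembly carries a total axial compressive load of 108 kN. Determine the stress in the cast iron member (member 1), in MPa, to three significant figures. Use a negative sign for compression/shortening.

A_1 = 805.9 mm².
A_2 = 179.5 mm².
Equal strain + equilibrium ⇒ each member carries load in proportion to AE: A₁E₁ = 75430000 N, A₂E₂ = 37160000 N, ΣAE = 112600000 N.
σ₁ = P·E₁/ΣAE = -108000·93600/112600000 = -89.78 MPa.

-89.8 MPa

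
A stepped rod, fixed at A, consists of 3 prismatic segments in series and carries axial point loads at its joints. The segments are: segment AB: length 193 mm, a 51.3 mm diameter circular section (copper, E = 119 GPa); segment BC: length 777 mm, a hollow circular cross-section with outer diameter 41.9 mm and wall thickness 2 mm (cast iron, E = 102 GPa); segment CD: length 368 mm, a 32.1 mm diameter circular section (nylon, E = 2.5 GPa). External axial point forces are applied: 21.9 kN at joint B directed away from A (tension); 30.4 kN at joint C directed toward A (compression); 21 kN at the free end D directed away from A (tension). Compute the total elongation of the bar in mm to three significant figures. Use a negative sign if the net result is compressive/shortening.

3.54 mm

Internal axial forces (sectioning from the free end, tension +): N_CD = 21 kN, N_BC = -9.4 kN, N_AB = 12.5 kN.
A_AB = 2067 mm².
A_BC = 250.7 mm².
A_CD = 809.3 mm².
δ_AB = 12500·193/(2067·119000) = 0.009808 mm
δ_BC = -9400·777/(250.7·102000) = -0.2856 mm
δ_CD = 21000·368/(809.3·2500) = 3.82 mm
δ = Σδ_i = 3.544 mm.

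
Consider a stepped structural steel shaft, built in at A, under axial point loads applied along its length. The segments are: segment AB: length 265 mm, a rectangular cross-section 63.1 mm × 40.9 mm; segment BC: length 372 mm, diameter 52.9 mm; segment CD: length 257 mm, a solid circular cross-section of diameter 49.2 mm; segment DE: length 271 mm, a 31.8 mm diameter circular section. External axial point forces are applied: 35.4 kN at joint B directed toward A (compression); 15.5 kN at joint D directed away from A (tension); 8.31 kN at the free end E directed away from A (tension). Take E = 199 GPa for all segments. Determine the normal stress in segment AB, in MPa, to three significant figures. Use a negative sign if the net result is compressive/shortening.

Internal axial forces (sectioning from the free end, tension +): N_DE = 8.31 kN, N_CD = 23.81 kN, N_BC = 23.81 kN, N_AB = -11.59 kN.
A_AB = 2581 mm².
σ_AB = N_AB/A_AB = -11590/2581 = -4.491 MPa.

-4.49 MPa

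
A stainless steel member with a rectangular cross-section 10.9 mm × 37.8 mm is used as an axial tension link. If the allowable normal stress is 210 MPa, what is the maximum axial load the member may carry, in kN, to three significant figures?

86.5 kN

A = 412 mm².
P_max = σ_allow · A = 210 · 412 = 86520 N = 86.52 kN.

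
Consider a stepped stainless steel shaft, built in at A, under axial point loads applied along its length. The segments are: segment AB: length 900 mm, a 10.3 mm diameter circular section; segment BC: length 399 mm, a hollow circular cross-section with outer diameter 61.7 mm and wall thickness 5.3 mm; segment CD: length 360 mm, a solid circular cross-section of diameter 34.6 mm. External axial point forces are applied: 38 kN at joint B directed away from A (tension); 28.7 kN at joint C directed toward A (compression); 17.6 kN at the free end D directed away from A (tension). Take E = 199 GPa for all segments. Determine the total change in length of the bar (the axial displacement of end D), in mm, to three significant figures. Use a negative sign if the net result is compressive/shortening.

Internal axial forces (sectioning from the free end, tension +): N_CD = 17.6 kN, N_BC = -11.1 kN, N_AB = 26.9 kN.
A_AB = 83.32 mm².
A_BC = 939.1 mm².
A_CD = 940.2 mm².
δ_AB = 26900·900/(83.32·199000) = 1.46 mm
δ_BC = -11100·399/(939.1·199000) = -0.0237 mm
δ_CD = 17600·360/(940.2·199000) = 0.03386 mm
δ = Σδ_i = 1.47 mm.

1.47 mm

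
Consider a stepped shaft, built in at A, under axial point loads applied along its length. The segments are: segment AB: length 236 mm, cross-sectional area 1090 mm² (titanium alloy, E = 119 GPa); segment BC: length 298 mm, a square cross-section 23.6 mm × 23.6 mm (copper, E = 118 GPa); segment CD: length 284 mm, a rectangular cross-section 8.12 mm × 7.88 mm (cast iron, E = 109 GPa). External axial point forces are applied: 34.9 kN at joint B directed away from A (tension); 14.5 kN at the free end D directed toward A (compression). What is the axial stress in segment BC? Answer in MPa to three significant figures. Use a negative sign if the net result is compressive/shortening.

-26.0 MPa

Internal axial forces (sectioning from the free end, tension +): N_CD = -14.5 kN, N_BC = -14.5 kN, N_AB = 20.4 kN.
A_BC = 557 mm².
σ_BC = N_BC/A_BC = -14500/557 = -26.03 MPa.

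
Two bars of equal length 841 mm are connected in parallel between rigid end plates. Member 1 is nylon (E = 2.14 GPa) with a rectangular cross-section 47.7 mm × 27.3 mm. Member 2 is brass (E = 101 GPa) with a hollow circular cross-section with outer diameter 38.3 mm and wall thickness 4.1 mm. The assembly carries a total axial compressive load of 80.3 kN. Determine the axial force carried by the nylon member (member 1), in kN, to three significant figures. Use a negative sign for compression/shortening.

-4.73 kN

A_1 = 1302 mm².
A_2 = 440.5 mm².
Equal strain + equilibrium ⇒ each member carries load in proportion to AE: A₁E₁ = 2787000 N, A₂E₂ = 44490000 N, ΣAE = 47280000 N.
F₁ = P·A₁E₁/ΣAE = -80300·2787000/47280000 = -4733 N.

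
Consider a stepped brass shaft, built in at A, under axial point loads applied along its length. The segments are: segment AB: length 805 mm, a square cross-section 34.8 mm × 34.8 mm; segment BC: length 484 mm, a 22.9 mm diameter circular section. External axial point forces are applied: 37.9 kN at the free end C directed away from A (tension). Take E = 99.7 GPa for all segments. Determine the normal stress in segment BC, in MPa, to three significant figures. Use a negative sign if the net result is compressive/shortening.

92.0 MPa

Internal axial forces (sectioning from the free end, tension +): N_BC = 37.9 kN, N_AB = 37.9 kN.
A_BC = 411.9 mm².
σ_BC = N_BC/A_BC = 37900/411.9 = 92.02 MPa.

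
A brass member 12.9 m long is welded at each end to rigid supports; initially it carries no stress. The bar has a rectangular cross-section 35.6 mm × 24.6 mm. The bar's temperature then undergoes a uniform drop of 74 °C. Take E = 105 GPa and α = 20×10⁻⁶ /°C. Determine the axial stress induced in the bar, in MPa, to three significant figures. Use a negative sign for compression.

Free thermal expansion αLΔT = 20e-6 · 12900 · -74 = -19.09 mm.
The walls impose strain ε = −(-19.09)/12900 = 1.4800e-03; σ = Eε = 105000 · 1.4800e-03 = 155.4 MPa.

155 MPa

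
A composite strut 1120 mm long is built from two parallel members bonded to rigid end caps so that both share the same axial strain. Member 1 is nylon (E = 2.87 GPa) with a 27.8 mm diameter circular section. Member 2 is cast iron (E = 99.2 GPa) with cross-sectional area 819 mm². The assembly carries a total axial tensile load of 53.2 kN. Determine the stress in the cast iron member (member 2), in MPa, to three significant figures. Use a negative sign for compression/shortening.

63.6 MPa

A_1 = 607 mm².
Equal strain + equilibrium ⇒ each member carries load in proportion to AE: A₁E₁ = 1742000 N, A₂E₂ = 81240000 N, ΣAE = 82990000 N.
σ₂ = P·E₂/ΣAE = 53200·99200/82990000 = 63.59 MPa.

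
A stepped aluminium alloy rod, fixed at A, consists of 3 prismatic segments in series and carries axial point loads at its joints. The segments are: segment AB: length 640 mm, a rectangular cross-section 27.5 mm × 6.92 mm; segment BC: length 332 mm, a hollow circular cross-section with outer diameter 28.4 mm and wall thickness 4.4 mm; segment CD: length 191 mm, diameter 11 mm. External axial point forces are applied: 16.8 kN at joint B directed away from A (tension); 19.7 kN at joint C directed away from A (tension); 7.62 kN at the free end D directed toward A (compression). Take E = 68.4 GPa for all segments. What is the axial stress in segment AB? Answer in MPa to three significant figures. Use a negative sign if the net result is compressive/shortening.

152 MPa

Internal axial forces (sectioning from the free end, tension +): N_CD = -7.62 kN, N_BC = 12.08 kN, N_AB = 28.88 kN.
A_AB = 190.3 mm².
σ_AB = N_AB/A_AB = 28880/190.3 = 151.8 MPa.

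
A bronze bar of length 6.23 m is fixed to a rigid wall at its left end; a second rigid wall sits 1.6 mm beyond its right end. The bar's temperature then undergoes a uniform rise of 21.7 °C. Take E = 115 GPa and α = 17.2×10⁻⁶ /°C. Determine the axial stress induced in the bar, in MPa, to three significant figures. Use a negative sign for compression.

Free thermal expansion αLΔT = 17.2e-6 · 6230 · 21.7 = 2.325 mm.
The walls engage after the gap closes; constrained expansion = 2.325 − 1.6 = 0.7253 mm.
The walls impose strain ε = −(0.7253)/6230 = -1.1642e-04; σ = Eε = 115000 · -1.1642e-04 = -13.39 MPa.

-13.4 MPa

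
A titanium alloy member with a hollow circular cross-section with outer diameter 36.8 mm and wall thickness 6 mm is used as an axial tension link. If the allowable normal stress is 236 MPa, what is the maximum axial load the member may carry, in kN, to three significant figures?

137 kN

A = 580.6 mm².
P_max = σ_allow · A = 236 · 580.6 = 137000 N = 137 kN.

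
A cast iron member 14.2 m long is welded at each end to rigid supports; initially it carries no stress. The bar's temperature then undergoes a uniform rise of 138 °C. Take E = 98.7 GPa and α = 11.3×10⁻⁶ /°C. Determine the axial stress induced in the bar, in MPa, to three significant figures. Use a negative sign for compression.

Free thermal expansion αLΔT = 11.3e-6 · 14200 · 138 = 22.14 mm.
The walls impose strain ε = −(22.14)/14200 = -1.5594e-03; σ = Eε = 98700 · -1.5594e-03 = -153.9 MPa.

-154 MPa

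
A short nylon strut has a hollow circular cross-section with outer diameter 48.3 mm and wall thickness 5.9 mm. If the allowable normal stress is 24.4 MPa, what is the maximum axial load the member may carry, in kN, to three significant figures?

A = 785.9 mm².
P_max = σ_allow · A = 24.4 · 785.9 = 19180 N = 19.18 kN.

19.2 kN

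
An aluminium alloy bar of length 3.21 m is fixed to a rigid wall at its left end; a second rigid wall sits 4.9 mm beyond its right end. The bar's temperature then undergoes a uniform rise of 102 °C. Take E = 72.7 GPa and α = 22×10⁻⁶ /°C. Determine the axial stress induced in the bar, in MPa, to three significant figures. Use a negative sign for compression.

Free thermal expansion αLΔT = 22e-6 · 3210 · 102 = 7.203 mm.
The walls engage after the gap closes; constrained expansion = 7.203 − 4.9 = 2.303 mm.
The walls impose strain ε = −(2.303)/3210 = -7.1752e-04; σ = Eε = 72700 · -7.1752e-04 = -52.16 MPa.

-52.2 MPa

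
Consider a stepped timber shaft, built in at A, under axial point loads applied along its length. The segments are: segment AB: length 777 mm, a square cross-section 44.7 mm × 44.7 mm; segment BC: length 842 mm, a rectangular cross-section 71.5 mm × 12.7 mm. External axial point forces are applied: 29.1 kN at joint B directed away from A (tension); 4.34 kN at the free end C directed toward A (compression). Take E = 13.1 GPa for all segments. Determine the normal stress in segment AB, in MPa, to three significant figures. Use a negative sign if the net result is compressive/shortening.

12.4 MPa

Internal axial forces (sectioning from the free end, tension +): N_BC = -4.34 kN, N_AB = 24.76 kN.
A_AB = 1998 mm².
σ_AB = N_AB/A_AB = 24760/1998 = 12.39 MPa.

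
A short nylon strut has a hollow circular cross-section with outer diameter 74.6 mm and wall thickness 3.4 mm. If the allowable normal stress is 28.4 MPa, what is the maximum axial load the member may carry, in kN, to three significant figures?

21.6 kN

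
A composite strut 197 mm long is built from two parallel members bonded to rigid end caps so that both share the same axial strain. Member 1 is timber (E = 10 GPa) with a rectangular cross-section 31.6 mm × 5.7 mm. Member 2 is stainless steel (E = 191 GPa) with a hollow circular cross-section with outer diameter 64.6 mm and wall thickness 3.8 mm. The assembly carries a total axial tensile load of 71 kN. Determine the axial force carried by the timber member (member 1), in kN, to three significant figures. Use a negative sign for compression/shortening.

A_1 = 180.1 mm².
A_2 = 725.8 mm².
Equal strain + equilibrium ⇒ each member carries load in proportion to AE: A₁E₁ = 1801000 N, A₂E₂ = 138600000 N, ΣAE = 140400000 N.
F₁ = P·A₁E₁/ΣAE = 71000·1801000/140400000 = 910.6 N.

0.911 kN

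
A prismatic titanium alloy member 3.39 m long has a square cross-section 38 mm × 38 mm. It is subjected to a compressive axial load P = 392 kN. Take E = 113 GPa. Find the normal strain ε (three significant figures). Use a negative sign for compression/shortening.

-0.00240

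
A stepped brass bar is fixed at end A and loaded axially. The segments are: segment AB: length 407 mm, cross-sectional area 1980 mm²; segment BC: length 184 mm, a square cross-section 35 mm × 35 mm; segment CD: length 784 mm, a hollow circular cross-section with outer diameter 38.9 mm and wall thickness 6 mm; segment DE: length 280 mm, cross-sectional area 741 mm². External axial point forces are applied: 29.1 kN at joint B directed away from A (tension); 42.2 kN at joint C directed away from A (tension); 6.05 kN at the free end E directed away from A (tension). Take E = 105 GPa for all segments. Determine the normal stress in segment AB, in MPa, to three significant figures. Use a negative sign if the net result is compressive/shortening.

39.1 MPa

Internal axial forces (sectioning from the free end, tension +): N_DE = 6.05 kN, N_CD = 6.05 kN, N_BC = 48.25 kN, N_AB = 77.35 kN.
σ_AB = N_AB/A_AB = 77350/1980 = 39.07 MPa.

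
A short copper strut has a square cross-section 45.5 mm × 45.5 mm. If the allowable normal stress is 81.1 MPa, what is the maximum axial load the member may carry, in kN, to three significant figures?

168 kN

A = 2070 mm².
P_max = σ_allow · A = 81.1 · 2070 = 167900 N = 167.9 kN.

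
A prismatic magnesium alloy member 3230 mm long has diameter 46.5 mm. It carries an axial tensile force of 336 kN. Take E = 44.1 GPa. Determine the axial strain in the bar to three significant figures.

0.00449

A = 1698 mm².
σ = N/A = 197.9 MPa; ε = σ/E = 197.9/44100 = 4.486e-03.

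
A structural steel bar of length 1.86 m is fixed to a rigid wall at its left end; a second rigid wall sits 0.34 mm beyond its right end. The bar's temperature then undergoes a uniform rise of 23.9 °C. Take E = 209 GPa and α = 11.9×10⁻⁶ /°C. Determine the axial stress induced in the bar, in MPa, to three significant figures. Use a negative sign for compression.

-21.2 MPa

Free thermal expansion αLΔT = 11.9e-6 · 1860 · 23.9 = 0.529 mm.
The walls engage after the gap closes; constrained expansion = 0.529 − 0.34 = 0.189 mm.
The walls impose strain ε = −(0.189)/1860 = -1.0161e-04; σ = Eε = 209000 · -1.0161e-04 = -21.24 MPa.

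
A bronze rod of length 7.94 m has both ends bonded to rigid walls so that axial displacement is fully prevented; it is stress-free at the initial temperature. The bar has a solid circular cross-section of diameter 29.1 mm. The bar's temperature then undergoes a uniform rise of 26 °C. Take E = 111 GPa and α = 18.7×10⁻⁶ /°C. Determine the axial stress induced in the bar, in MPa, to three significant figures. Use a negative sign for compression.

-54.0 MPa

Free thermal expansion αLΔT = 18.7e-6 · 7940 · 26 = 3.86 mm.
The walls impose strain ε = −(3.86)/7940 = -4.8620e-04; σ = Eε = 111000 · -4.8620e-04 = -53.97 MPa.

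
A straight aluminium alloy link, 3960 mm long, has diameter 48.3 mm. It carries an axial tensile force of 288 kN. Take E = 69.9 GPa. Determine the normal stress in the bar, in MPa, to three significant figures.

157 MPa

A = 1832 mm².
σ = N/A = 288000/1832 = 157.2 MPa.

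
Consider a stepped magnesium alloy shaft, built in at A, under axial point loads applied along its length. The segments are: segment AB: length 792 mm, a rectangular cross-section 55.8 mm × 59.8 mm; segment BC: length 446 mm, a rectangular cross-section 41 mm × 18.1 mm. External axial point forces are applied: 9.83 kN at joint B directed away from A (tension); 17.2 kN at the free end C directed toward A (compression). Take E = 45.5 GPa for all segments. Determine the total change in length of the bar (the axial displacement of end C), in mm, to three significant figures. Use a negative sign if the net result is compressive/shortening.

-0.266 mm

Internal axial forces (sectioning from the free end, tension +): N_BC = -17.2 kN, N_AB = -7.37 kN.
A_AB = 3337 mm².
A_BC = 742.1 mm².
δ_AB = -7370·792/(3337·45500) = -0.03845 mm
δ_BC = -17200·446/(742.1·45500) = -0.2272 mm
δ = Σδ_i = -0.2656 mm.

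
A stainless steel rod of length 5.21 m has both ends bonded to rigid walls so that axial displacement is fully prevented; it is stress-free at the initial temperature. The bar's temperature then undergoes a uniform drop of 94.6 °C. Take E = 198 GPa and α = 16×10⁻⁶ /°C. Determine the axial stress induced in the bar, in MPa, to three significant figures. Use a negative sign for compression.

Free thermal expansion αLΔT = 16e-6 · 5210 · -94.6 = -7.886 mm.
The walls impose strain ε = −(-7.886)/5210 = 1.5136e-03; σ = Eε = 198000 · 1.5136e-03 = 299.7 MPa.

300 MPa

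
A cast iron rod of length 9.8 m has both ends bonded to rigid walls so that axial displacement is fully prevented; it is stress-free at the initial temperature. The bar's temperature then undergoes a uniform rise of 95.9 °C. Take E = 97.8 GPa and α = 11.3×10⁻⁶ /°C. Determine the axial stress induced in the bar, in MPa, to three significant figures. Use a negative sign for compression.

Free thermal expansion αLΔT = 11.3e-6 · 9800 · 95.9 = 10.62 mm.
The walls impose strain ε = −(10.62)/9800 = -1.0837e-03; σ = Eε = 97800 · -1.0837e-03 = -106 MPa.

-106 MPa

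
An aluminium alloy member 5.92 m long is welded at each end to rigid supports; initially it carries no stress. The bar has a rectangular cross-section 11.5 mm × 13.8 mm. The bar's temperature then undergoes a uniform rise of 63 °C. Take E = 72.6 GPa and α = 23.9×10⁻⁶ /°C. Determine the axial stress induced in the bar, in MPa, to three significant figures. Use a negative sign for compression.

-109 MPa

Free thermal expansion αLΔT = 23.9e-6 · 5920 · 63 = 8.914 mm.
The walls impose strain ε = −(8.914)/5920 = -1.5057e-03; σ = Eε = 72600 · -1.5057e-03 = -109.3 MPa.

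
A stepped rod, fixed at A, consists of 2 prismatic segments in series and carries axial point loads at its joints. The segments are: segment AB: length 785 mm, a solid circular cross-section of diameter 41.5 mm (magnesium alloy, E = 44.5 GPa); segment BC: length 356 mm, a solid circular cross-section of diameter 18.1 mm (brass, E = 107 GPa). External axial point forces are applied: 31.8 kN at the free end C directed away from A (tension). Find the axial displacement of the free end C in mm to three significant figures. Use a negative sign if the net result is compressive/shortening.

0.826 mm

Internal axial forces (sectioning from the free end, tension +): N_BC = 31.8 kN, N_AB = 31.8 kN.
A_AB = 1353 mm².
A_BC = 257.3 mm².
δ_AB = 31800·785/(1353·44500) = 0.4147 mm
δ_BC = 31800·356/(257.3·107000) = 0.4112 mm
δ = Σδ_i = 0.8259 mm.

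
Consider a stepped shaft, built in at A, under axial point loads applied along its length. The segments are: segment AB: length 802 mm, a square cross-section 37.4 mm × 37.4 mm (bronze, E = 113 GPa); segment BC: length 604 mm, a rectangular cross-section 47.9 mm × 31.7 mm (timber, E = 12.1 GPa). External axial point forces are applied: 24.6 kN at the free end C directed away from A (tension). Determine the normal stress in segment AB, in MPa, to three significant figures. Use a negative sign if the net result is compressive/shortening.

17.6 MPa

Internal axial forces (sectioning from the free end, tension +): N_BC = 24.6 kN, N_AB = 24.6 kN.
A_AB = 1399 mm².
σ_AB = N_AB/A_AB = 24600/1399 = 17.59 MPa.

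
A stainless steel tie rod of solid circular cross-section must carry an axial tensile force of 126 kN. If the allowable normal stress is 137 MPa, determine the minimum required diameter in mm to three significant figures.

34.2 mm

Required area A ≥ P/σ_allow = 126000/137 = 919.7 mm².
For a solid circular section, d ≥ √(4A/π) = 34.22 mm.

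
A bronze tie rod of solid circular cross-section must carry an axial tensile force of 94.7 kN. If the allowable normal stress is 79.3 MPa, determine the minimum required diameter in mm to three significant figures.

Required area A ≥ P/σ_allow = 94700/79.3 = 1194 mm².
For a solid circular section, d ≥ √(4A/π) = 38.99 mm.

39.0 mm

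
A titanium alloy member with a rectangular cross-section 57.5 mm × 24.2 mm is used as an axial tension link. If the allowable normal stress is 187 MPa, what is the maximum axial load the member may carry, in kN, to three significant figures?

260 kN

A = 1392 mm².
P_max = σ_allow · A = 187 · 1392 = 260200 N = 260.2 kN.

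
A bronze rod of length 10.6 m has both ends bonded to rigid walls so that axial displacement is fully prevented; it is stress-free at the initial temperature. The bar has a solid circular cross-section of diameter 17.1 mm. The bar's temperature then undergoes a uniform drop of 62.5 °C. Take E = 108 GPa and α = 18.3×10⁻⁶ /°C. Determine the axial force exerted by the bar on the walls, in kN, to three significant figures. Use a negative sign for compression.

28.4 kN

Free thermal expansion αLΔT = 18.3e-6 · 10600 · -62.5 = -12.12 mm.
The walls impose strain ε = −(-12.12)/10600 = 1.1438e-03; σ = Eε = 108000 · 1.1438e-03 = 123.5 MPa.
Wall reaction R = σ·A = 123.5·229.7 = 28370 N = 28.37 kN.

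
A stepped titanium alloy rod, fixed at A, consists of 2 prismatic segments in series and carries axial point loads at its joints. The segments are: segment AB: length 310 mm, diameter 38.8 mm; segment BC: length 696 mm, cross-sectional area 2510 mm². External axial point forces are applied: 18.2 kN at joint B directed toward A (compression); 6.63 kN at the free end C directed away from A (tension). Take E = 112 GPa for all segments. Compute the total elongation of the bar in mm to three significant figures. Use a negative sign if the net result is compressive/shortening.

-0.0107 mm

Internal axial forces (sectioning from the free end, tension +): N_BC = 6.63 kN, N_AB = -11.57 kN.
A_AB = 1182 mm².
δ_AB = -11570·310/(1182·112000) = -0.02708 mm
δ_BC = 6630·696/(2510·112000) = 0.01641 mm
δ = Σδ_i = -0.01067 mm.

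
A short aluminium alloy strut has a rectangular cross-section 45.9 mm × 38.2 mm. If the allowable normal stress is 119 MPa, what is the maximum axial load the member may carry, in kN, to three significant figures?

A = 1753 mm².
P_max = σ_allow · A = 119 · 1753 = 208700 N = 208.7 kN.

209 kN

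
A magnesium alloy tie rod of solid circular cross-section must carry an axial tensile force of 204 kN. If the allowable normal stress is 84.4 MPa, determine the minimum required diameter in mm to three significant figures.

Required area A ≥ P/σ_allow = 204000/84.4 = 2417 mm².
For a solid circular section, d ≥ √(4A/π) = 55.48 mm.

55.5 mm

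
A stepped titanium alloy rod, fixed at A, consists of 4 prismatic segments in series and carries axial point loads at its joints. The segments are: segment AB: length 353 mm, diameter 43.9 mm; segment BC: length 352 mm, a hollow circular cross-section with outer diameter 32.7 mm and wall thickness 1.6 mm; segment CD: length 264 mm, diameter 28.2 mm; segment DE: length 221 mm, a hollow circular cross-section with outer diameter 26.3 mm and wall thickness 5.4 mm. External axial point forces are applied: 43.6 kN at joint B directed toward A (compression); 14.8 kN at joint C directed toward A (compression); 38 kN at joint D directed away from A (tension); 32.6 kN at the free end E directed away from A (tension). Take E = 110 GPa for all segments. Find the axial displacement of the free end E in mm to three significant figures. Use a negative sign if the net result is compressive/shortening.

Internal axial forces (sectioning from the free end, tension +): N_DE = 32.6 kN, N_CD = 70.6 kN, N_BC = 55.8 kN, N_AB = 12.2 kN.
A_AB = 1514 mm².
A_BC = 156.3 mm².
A_CD = 624.6 mm².
A_DE = 354.6 mm².
δ_AB = 12200·353/(1514·110000) = 0.02587 mm
δ_BC = 55800·352/(156.3·110000) = 1.142 mm
δ_CD = 70600·264/(624.6·110000) = 0.2713 mm
δ_DE = 32600·221/(354.6·110000) = 0.1847 mm
δ = Σδ_i = 1.624 mm.

1.62 mm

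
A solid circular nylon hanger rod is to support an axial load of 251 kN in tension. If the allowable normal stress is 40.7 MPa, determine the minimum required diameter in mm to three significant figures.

88.6 mm

Required area A ≥ P/σ_allow = 251000/40.7 = 6167 mm².
For a solid circular section, d ≥ √(4A/π) = 88.61 mm.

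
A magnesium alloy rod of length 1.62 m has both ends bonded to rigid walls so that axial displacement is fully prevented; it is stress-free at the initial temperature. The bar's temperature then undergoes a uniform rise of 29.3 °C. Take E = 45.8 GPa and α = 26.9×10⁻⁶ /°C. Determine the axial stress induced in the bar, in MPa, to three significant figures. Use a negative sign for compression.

-36.1 MPa

Free thermal expansion αLΔT = 26.9e-6 · 1620 · 29.3 = 1.277 mm.
The walls impose strain ε = −(1.277)/1620 = -7.8817e-04; σ = Eε = 45800 · -7.8817e-04 = -36.1 MPa.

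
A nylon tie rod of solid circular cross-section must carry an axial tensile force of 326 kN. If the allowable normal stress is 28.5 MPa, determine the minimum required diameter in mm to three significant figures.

121 mm

Required area A ≥ P/σ_allow = 326000/28.5 = 11440 mm².
For a solid circular section, d ≥ √(4A/π) = 120.7 mm.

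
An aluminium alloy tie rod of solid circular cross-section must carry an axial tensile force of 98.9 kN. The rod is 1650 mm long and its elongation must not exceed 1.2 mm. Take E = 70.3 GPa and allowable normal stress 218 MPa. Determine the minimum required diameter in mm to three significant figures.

Required area A ≥ P/σ_allow = 98900/218 = 453.7 mm².
For a solid circular section, d ≥ √(4A/π) = 24.03 mm.
Elongation limit: A ≥ PL/(Eδ_allow) = 98900·1650/(70300·1.2) = 1934 mm² ⇒ d ≥ 49.63 mm.
The elongation limit governs.

49.6 mm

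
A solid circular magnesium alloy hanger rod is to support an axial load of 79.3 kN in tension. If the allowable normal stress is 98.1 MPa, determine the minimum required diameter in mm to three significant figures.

Required area A ≥ P/σ_allow = 79300/98.1 = 808.4 mm².
For a solid circular section, d ≥ √(4A/π) = 32.08 mm.

32.1 mm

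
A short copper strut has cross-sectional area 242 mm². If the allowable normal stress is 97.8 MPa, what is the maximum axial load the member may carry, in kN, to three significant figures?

23.7 kN

P_max = σ_allow · A = 97.8 · 242 = 23670 N = 23.67 kN.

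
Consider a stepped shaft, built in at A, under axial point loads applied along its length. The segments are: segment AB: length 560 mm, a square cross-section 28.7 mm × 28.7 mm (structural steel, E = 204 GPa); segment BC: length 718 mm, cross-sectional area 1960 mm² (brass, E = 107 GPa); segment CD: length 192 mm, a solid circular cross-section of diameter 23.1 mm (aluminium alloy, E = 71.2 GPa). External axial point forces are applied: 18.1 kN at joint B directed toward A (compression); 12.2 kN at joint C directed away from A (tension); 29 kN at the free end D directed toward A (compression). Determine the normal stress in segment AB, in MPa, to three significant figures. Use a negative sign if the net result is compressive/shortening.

Internal axial forces (sectioning from the free end, tension +): N_CD = -29 kN, N_BC = -16.8 kN, N_AB = -34.9 kN.
A_AB = 823.7 mm².
σ_AB = N_AB/A_AB = -34900/823.7 = -42.37 MPa.

-42.4 MPa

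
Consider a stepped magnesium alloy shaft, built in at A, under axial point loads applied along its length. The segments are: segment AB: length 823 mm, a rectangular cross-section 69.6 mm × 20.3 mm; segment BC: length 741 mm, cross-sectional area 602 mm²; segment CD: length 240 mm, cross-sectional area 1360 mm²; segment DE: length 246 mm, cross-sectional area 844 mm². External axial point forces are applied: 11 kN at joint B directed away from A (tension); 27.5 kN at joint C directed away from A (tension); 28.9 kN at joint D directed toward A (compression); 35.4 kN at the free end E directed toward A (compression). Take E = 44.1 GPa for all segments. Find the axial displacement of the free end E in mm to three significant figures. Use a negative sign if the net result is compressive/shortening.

Internal axial forces (sectioning from the free end, tension +): N_DE = -35.4 kN, N_CD = -64.3 kN, N_BC = -36.8 kN, N_AB = -25.8 kN.
A_AB = 1413 mm².
δ_AB = -25800·823/(1413·44100) = -0.3408 mm
δ_BC = -36800·741/(602·44100) = -1.027 mm
δ_CD = -64300·240/(1360·44100) = -0.2573 mm
δ_DE = -35400·246/(844·44100) = -0.234 mm
δ = Σδ_i = -1.859 mm.

-1.86 mm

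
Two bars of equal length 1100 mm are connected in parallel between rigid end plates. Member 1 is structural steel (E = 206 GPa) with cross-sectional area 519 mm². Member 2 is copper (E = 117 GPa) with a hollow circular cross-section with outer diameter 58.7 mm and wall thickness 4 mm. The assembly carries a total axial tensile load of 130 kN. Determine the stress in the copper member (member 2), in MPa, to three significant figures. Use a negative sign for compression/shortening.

81.2 MPa

A_2 = 687.4 mm².
Equal strain + equilibrium ⇒ each member carries load in proportion to AE: A₁E₁ = 106900000 N, A₂E₂ = 80420000 N, ΣAE = 187300000 N.
σ₂ = P·E₂/ΣAE = 130000·117000/187300000 = 81.19 MPa.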